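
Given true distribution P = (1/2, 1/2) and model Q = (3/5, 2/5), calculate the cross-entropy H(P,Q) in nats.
0.7136 nats

Cross-entropy: H(P,Q) = -Σ p(x) log q(x)

Alternatively: H(P,Q) = H(P) + D_KL(P||Q)
H(P) = 0.6931 nats
D_KL(P||Q) = 0.0204 nats

H(P,Q) = 0.6931 + 0.0204 = 0.7136 nats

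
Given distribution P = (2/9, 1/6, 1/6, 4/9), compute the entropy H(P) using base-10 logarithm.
0.5611 dits

Shannon entropy is H(X) = -Σ p(x) log p(x).

For P = (2/9, 1/6, 1/6, 4/9):
H = -2/9 × log_10(2/9) -1/6 × log_10(1/6) -1/6 × log_10(1/6) -4/9 × log_10(4/9)
H = 0.5611 dits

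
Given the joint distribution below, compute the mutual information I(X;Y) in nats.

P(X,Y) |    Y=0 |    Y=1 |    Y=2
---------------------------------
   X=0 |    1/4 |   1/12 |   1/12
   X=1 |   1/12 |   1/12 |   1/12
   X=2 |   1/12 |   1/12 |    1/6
0.0604 nats

Mutual information: I(X;Y) = H(X) + H(Y) - H(X,Y)

Marginals:
P(X) = (5/12, 1/4, 1/3), H(X) = 1.0776 nats
P(Y) = (5/12, 1/4, 1/3), H(Y) = 1.0776 nats

Joint entropy: H(X,Y) = 2.0947 nats

I(X;Y) = 1.0776 + 1.0776 - 2.0947 = 0.0604 nats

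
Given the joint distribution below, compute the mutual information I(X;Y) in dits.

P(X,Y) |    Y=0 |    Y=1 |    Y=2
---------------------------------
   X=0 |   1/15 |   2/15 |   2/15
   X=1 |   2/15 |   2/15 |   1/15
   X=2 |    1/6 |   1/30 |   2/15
0.0337 dits

Mutual information: I(X;Y) = H(X) + H(Y) - H(X,Y)

Marginals:
P(X) = (1/3, 1/3, 1/3), H(X) = 0.4771 dits
P(Y) = (11/30, 3/10, 1/3), H(Y) = 0.4757 dits

Joint entropy: H(X,Y) = 0.9191 dits

I(X;Y) = 0.4771 + 0.4757 - 0.9191 = 0.0337 dits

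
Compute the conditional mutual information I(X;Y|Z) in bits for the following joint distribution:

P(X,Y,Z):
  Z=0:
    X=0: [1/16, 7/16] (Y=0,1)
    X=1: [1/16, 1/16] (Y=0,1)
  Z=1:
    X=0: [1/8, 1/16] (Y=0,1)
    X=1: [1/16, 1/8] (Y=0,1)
0.0851 bits

Conditional mutual information: I(X;Y|Z) = H(X|Z) + H(Y|Z) - H(X,Y|Z)

H(Z) = 0.9544
H(X,Z) = 1.7806 → H(X|Z) = 0.8262
H(Y,Z) = 1.7806 → H(Y|Z) = 0.8262
H(X,Y,Z) = 2.5218 → H(X,Y|Z) = 1.5673

I(X;Y|Z) = 0.8262 + 0.8262 - 1.5673 = 0.0851 bits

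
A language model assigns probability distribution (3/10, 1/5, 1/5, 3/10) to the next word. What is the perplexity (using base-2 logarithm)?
3.9203

Perplexity is 2^H (or exp(H) for natural log).

First, H = -Σ p log p = 1.9710 bits
Perplexity = 2^1.9710 = 3.9203

Interpretation: The model's uncertainty is equivalent to choosing uniformly among 3.9 options.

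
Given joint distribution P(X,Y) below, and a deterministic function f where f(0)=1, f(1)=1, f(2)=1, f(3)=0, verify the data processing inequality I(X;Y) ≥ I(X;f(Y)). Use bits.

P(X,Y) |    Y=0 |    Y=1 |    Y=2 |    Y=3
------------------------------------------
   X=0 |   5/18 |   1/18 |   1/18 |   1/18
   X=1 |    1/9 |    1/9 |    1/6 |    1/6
I(X;Y) = 0.1418, I(X;f(Y)) = 0.0330, inequality holds: 0.1418 ≥ 0.0330

Data Processing Inequality: For any Markov chain X → Y → Z, we have I(X;Y) ≥ I(X;Z).

Here Z = f(Y) is a deterministic function of Y, forming X → Y → Z.

Original I(X;Y) = 0.1418 bits

After applying f:
P(X,Z) where Z=f(Y):
- P(X,Z=0) = P(X,Y=3)
- P(X,Z=1) = P(X,Y=0) + P(X,Y=1) + P(X,Y=2)

I(X;Z) = I(X;f(Y)) = 0.0330 bits

Verification: 0.1418 ≥ 0.0330 ✓

Information cannot be created by processing; the function f can only lose information about X.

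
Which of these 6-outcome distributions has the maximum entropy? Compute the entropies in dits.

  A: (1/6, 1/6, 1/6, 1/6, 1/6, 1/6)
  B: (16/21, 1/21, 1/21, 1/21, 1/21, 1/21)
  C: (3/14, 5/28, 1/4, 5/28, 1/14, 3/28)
A

For a discrete distribution over n outcomes, entropy is maximized by the uniform distribution.

Computing entropies:
H(A) = 0.7782 dits
H(B) = 0.4048 dits
H(C) = 0.7469 dits

The uniform distribution (where all probabilities equal 1/6) achieves the maximum entropy of log_10(6) = 0.7782 dits.

Distribution A has the highest entropy.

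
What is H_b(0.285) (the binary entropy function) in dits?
0.2595 dits

The binary entropy function is:
H(p) = -p log(p) - (1-p) log(1-p)

H(0.285) = -0.285 × log_10(0.285) - 0.715 × log_10(0.715)
H(0.285) = 0.2595 dits

Note: Binary entropy is maximized at p=0.5 (H=1 bit) and minimized at p=0 or p=1 (H=0).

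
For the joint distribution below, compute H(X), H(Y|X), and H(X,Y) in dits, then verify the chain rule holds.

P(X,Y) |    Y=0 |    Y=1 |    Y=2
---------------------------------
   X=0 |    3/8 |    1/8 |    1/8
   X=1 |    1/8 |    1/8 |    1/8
H(X,Y) = 0.7242, H(X) = 0.2873, H(Y|X) = 0.4369 (all in dits)

Chain rule: H(X,Y) = H(X) + H(Y|X)

Left side — joint entropy directly:
H(X,Y) = -Σ p(x,y) log p(x,y) = 0.7242 dits

Right side — compute H(Y|X) from the conditional distributions:
P(X) = (5/8, 3/8), so H(X) = 0.2873 dits
H(Y|X) = Σ_x P(X=x) · H(Y|X=x):
  P(Y|X=0) = (3/5, 1/5, 1/5), H(Y|X=0) = 0.4127, weight P(X=0) = 5/8
  P(Y|X=1) = (1/3, 1/3, 1/3), H(Y|X=1) = 0.4771, weight P(X=1) = 3/8
H(Y|X) = 0.4369 dits

H(X) + H(Y|X) = 0.2873 + 0.4369 = 0.7242 dits

Both sides equal 0.7242 dits. ✓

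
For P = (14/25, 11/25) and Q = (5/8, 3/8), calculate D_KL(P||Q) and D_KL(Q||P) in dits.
D_KL(P||Q) = 0.0038, D_KL(Q||P) = 0.0038

KL divergence is not symmetric: D_KL(P||Q) ≠ D_KL(Q||P) in general.

D_KL(P||Q) = 0.0038 dits
D_KL(Q||P) = 0.0038 dits

In this case they happen to be equal (to 4 decimal places).

This asymmetry is why KL divergence is not a true distance metric.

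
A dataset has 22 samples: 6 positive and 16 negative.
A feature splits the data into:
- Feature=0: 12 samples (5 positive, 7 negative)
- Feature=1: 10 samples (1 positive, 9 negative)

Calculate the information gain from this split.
0.0977 bits

Information Gain = H(Y) - H(Y|Feature)

Before split:
P(positive) = 6/22 = 0.2727
H(Y) = 0.8454 bits

After split:
Feature=0: H = 0.9799 bits (weight = 12/22)
Feature=1: H = 0.4690 bits (weight = 10/22)
H(Y|Feature) = (12/22)×0.9799 + (10/22)×0.4690 = 0.7477 bits

Information Gain = 0.8454 - 0.7477 = 0.0977 bits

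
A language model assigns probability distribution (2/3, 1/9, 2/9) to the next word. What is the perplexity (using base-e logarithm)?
2.3366

Perplexity is e^H (or exp(H) for natural log).

First, H = -Σ p log p = 0.8487 nats
Perplexity = e^0.8487 = 2.3366

Interpretation: The model's uncertainty is equivalent to choosing uniformly among 2.3 options.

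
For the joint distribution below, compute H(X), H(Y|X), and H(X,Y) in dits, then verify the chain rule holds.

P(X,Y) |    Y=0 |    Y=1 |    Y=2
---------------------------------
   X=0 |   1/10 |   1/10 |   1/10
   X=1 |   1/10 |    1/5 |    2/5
H(X,Y) = 0.6990, H(X) = 0.2653, H(Y|X) = 0.4337 (all in dits)

Chain rule: H(X,Y) = H(X) + H(Y|X)

Left side — joint entropy directly:
H(X,Y) = -Σ p(x,y) log p(x,y) = 0.6990 dits

Right side — compute H(Y|X) from the conditional distributions:
P(X) = (3/10, 7/10), so H(X) = 0.2653 dits
H(Y|X) = Σ_x P(X=x) · H(Y|X=x):
  P(Y|X=0) = (1/3, 1/3, 1/3), H(Y|X=0) = 0.4771, weight P(X=0) = 3/10
  P(Y|X=1) = (1/7, 2/7, 4/7), H(Y|X=1) = 0.4151, weight P(X=1) = 7/10
H(Y|X) = 0.4337 dits

H(X) + H(Y|X) = 0.2653 + 0.4337 = 0.6990 dits

Both sides equal 0.6990 dits. ✓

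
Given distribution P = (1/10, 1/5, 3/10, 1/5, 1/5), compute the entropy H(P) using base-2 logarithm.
2.2464 bits

Shannon entropy is H(X) = -Σ p(x) log p(x).

For P = (1/10, 1/5, 3/10, 1/5, 1/5):
H = -1/10 × log_2(1/10) -1/5 × log_2(1/5) -3/10 × log_2(3/10) -1/5 × log_2(1/5) -1/5 × log_2(1/5)
H = 2.2464 bits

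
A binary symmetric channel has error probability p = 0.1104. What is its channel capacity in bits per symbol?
0.4989 bits

For a binary symmetric channel (BSC) with error probability p:
Capacity C = 1 - H(p) bits per symbol

where H(p) = -p log₂(p) - (1-p) log₂(1-p) is the binary entropy function.

H(0.1104) = 0.5011 bits
C = 1 - 0.5011 = 0.4989 bits per symbol

This means we can reliably transmit up to 0.4989 bits of information per channel use.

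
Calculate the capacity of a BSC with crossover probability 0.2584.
0.1757 bits

For a binary symmetric channel (BSC) with error probability p:
Capacity C = 1 - H(p) bits per symbol

where H(p) = -p log₂(p) - (1-p) log₂(1-p) is the binary entropy function.

H(0.2584) = 0.8243 bits
C = 1 - 0.8243 = 0.1757 bits per symbol

This means we can reliably transmit up to 0.1757 bits of information per channel use.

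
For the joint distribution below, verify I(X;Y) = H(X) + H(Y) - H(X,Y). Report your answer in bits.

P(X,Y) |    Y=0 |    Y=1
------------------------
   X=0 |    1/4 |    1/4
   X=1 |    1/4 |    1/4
I(X;Y) = 0.0000 bits

Mutual information has multiple equivalent forms:
- I(X;Y) = H(X) - H(X|Y)
- I(X;Y) = H(Y) - H(Y|X)
- I(X;Y) = H(X) + H(Y) - H(X,Y)

Computing all quantities:
H(X) = 1.0000, H(Y) = 1.0000, H(X,Y) = 2.0000
H(X|Y) = 1.0000, H(Y|X) = 1.0000

Verification:
H(X) - H(X|Y) = 1.0000 - 1.0000 = 0.0000
H(Y) - H(Y|X) = 1.0000 - 1.0000 = 0.0000
H(X) + H(Y) - H(X,Y) = 1.0000 + 1.0000 - 2.0000 = 0.0000

All forms give I(X;Y) = 0.0000 bits. ✓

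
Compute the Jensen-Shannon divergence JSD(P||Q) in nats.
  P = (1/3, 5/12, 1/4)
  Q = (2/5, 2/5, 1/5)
0.0030 nats

Jensen-Shannon divergence is:
JSD(P||Q) = 0.5 × D_KL(P||M) + 0.5 × D_KL(Q||M)
where M = 0.5 × (P + Q) is the mixture distribution.

M = 0.5 × (1/3, 5/12, 1/4) + 0.5 × (2/5, 2/5, 1/5) = (11/30, 0.408333, 9/40)

D_KL(P||M) = 0.0030 nats
D_KL(Q||M) = 0.0030 nats

JSD(P||Q) = 0.5 × 0.0030 + 0.5 × 0.0030 = 0.0030 nats

Unlike KL divergence, JSD is symmetric and bounded: 0 ≤ JSD ≤ log(2).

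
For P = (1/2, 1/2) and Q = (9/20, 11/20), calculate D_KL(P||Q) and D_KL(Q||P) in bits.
D_KL(P||Q) = 0.0072, D_KL(Q||P) = 0.0072

KL divergence is not symmetric: D_KL(P||Q) ≠ D_KL(Q||P) in general.

D_KL(P||Q) = 0.0072 bits
D_KL(Q||P) = 0.0072 bits

In this case they happen to be equal (to 4 decimal places).

This asymmetry is why KL divergence is not a true distance metric.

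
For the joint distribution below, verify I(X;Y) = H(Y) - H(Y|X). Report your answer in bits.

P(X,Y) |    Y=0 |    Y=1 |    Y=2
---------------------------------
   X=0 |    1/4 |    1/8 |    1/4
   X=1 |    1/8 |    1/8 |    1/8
I(X;Y) = 0.0157 bits

Mutual information has multiple equivalent forms:
- I(X;Y) = H(X) - H(X|Y)
- I(X;Y) = H(Y) - H(Y|X)
- I(X;Y) = H(X) + H(Y) - H(X,Y)

Computing all quantities:
H(X) = 0.9544, H(Y) = 1.5613, H(X,Y) = 2.5000
H(X|Y) = 0.9387, H(Y|X) = 1.5456

Verification:
H(X) - H(X|Y) = 0.9544 - 0.9387 = 0.0157
H(Y) - H(Y|X) = 1.5613 - 1.5456 = 0.0157
H(X) + H(Y) - H(X,Y) = 0.9544 + 1.5613 - 2.5000 = 0.0157

All forms give I(X;Y) = 0.0157 bits. ✓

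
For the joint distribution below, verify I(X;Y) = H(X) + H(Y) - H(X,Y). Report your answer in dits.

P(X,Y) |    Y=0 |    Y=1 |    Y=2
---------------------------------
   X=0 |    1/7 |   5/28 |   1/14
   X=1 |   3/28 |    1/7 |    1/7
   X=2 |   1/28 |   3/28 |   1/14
I(X;Y) = 0.0117 dits

Mutual information has multiple equivalent forms:
- I(X;Y) = H(X) - H(X|Y)
- I(X;Y) = H(Y) - H(Y|X)
- I(X;Y) = H(X) + H(Y) - H(X,Y)

Computing all quantities:
H(X) = 0.4622, H(Y) = 0.4686, H(X,Y) = 0.9191
H(X|Y) = 0.4505, H(Y|X) = 0.4569

Verification:
H(X) - H(X|Y) = 0.4622 - 0.4505 = 0.0117
H(Y) - H(Y|X) = 0.4686 - 0.4569 = 0.0117
H(X) + H(Y) - H(X,Y) = 0.4622 + 0.4686 - 0.9191 = 0.0117

All forms give I(X;Y) = 0.0117 dits. ✓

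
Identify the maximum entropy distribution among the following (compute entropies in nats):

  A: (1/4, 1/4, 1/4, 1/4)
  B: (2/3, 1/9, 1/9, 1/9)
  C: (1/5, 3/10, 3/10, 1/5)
A

For a discrete distribution over n outcomes, entropy is maximized by the uniform distribution.

Computing entropies:
H(A) = 1.3863 nats
H(B) = 1.0027 nats
H(C) = 1.3662 nats

The uniform distribution (where all probabilities equal 1/4) achieves the maximum entropy of log_e(4) = 1.3863 nats.

Distribution A has the highest entropy.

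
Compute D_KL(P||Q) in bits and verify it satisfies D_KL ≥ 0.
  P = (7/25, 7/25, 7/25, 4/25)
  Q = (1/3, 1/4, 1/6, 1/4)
0.0819 bits

KL divergence satisfies the Gibbs inequality: D_KL(P||Q) ≥ 0 for all distributions P, Q.

D_KL(P||Q) = Σ p(x) log(p(x)/q(x))
Term by term:
  x=0: 7/25 × log_2[(7/25)/(1/3)] = -0.0704
  x=1: 7/25 × log_2[(7/25)/(1/4)] = 0.0458
  x=2: 7/25 × log_2[(7/25)/(1/6)] = 0.2096
  x=3: 4/25 × log_2[(4/25)/(1/4)] = -0.1030
D_KL(P||Q) = 0.0819 bits

D_KL(P||Q) = 0.0819 ≥ 0 ✓

This non-negativity is a fundamental property: relative entropy cannot be negative because it measures how different Q is from P.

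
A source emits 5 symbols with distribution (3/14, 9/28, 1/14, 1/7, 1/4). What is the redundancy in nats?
0.1015 nats

Redundancy measures how far a source is from maximum entropy:
R = H_max - H(X)

Maximum entropy for 5 symbols: H_max = log_e(5) = 1.6094 nats
Actual entropy: H(X) = 1.5080 nats
Redundancy: R = 1.6094 - 1.5080 = 0.1015 nats

This redundancy represents potential for compression: the source could be compressed by 0.1015 nats per symbol.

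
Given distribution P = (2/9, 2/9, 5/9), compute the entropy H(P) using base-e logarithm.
0.9950 nats

Shannon entropy is H(X) = -Σ p(x) log p(x).

For P = (2/9, 2/9, 5/9):
H = -2/9 × log_e(2/9) -2/9 × log_e(2/9) -5/9 × log_e(5/9)
H = 0.9950 nats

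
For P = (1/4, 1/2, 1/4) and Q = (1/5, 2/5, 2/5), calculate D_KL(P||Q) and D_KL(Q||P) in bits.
D_KL(P||Q) = 0.0719, D_KL(Q||P) = 0.0781

KL divergence is not symmetric: D_KL(P||Q) ≠ D_KL(Q||P) in general.

D_KL(P||Q) = 0.0719 bits
D_KL(Q||P) = 0.0781 bits

No, they are not equal!

This asymmetry is why KL divergence is not a true distance metric.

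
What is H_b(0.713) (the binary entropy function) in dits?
0.2603 dits

The binary entropy function is:
H(p) = -p log(p) - (1-p) log(1-p)

H(0.713) = -0.713 × log_10(0.713) - 0.287 × log_10(0.287)
H(0.713) = 0.2603 dits

Note: Binary entropy is maximized at p=0.5 (H=1 bit) and minimized at p=0 or p=1 (H=0).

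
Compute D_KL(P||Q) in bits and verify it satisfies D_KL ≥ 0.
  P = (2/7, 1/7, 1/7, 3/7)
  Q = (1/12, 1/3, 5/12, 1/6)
0.6966 bits

KL divergence satisfies the Gibbs inequality: D_KL(P||Q) ≥ 0 for all distributions P, Q.

D_KL(P||Q) = Σ p(x) log(p(x)/q(x))
Term by term:
  x=0: 2/7 × log_2[(2/7)/(1/12)] = 0.5079
  x=1: 1/7 × log_2[(1/7)/(1/3)] = -0.1746
  x=2: 1/7 × log_2[(1/7)/(5/12)] = -0.2206
  x=3: 3/7 × log_2[(3/7)/(1/6)] = 0.5840
D_KL(P||Q) = 0.6966 bits

D_KL(P||Q) = 0.6966 ≥ 0 ✓

This non-negativity is a fundamental property: relative entropy cannot be negative because it measures how different Q is from P.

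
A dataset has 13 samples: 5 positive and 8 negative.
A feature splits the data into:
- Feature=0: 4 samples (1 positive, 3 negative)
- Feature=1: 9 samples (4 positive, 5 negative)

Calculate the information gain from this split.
0.0255 bits

Information Gain = H(Y) - H(Y|Feature)

Before split:
P(positive) = 5/13 = 0.3846
H(Y) = 0.9612 bits

After split:
Feature=0: H = 0.8113 bits (weight = 4/13)
Feature=1: H = 0.9911 bits (weight = 9/13)
H(Y|Feature) = (4/13)×0.8113 + (9/13)×0.9911 = 0.9358 bits

Information Gain = 0.9612 - 0.9358 = 0.0255 bits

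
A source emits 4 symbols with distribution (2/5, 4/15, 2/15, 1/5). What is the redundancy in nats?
0.0768 nats

Redundancy measures how far a source is from maximum entropy:
R = H_max - H(X)

Maximum entropy for 4 symbols: H_max = log_e(4) = 1.3863 nats
Actual entropy: H(X) = 1.3095 nats
Redundancy: R = 1.3863 - 1.3095 = 0.0768 nats

This redundancy represents potential for compression: the source could be compressed by 0.0768 nats per symbol.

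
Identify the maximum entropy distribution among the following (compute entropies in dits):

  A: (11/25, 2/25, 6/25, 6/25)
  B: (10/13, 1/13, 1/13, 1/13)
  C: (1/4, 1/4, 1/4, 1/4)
C

For a discrete distribution over n outcomes, entropy is maximized by the uniform distribution.

Computing entropies:
H(A) = 0.5421 dits
H(B) = 0.3447 dits
H(C) = 0.6021 dits

The uniform distribution (where all probabilities equal 1/4) achieves the maximum entropy of log_10(4) = 0.6021 dits.

Distribution C has the highest entropy.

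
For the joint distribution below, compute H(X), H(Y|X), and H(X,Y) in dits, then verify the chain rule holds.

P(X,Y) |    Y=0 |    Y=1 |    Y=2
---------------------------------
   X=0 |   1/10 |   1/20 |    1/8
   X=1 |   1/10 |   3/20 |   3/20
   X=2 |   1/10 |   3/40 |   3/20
H(X,Y) = 0.9331, H(X) = 0.4720, H(Y|X) = 0.4611 (all in dits)

Chain rule: H(X,Y) = H(X) + H(Y|X)

Left side — joint entropy directly:
H(X,Y) = -Σ p(x,y) log p(x,y) = 0.9331 dits

Right side — compute H(Y|X) from the conditional distributions:
P(X) = (11/40, 2/5, 13/40), so H(X) = 0.4720 dits
H(Y|X) = Σ_x P(X=x) · H(Y|X=x):
  P(Y|X=0) = (4/11, 2/11, 5/11), H(Y|X=0) = 0.4500, weight P(X=0) = 11/40
  P(Y|X=1) = (1/4, 3/8, 3/8), H(Y|X=1) = 0.4700, weight P(X=1) = 2/5
  P(Y|X=2) = (4/13, 3/13, 6/13), H(Y|X=2) = 0.4594, weight P(X=2) = 13/40
H(Y|X) = 0.4611 dits

H(X) + H(Y|X) = 0.4720 + 0.4611 = 0.9331 dits

Both sides equal 0.9331 dits. ✓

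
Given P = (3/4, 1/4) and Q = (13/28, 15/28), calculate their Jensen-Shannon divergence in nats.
0.0435 nats

Jensen-Shannon divergence is:
JSD(P||Q) = 0.5 × D_KL(P||M) + 0.5 × D_KL(Q||M)
where M = 0.5 × (P + Q) is the mixture distribution.

M = 0.5 × (3/4, 1/4) + 0.5 × (13/28, 15/28) = (17/28, 11/28)

D_KL(P||M) = 0.0455 nats
D_KL(Q||M) = 0.0416 nats

JSD(P||Q) = 0.5 × 0.0455 + 0.5 × 0.0416 = 0.0435 nats

Unlike KL divergence, JSD is symmetric and bounded: 0 ≤ JSD ≤ log(2).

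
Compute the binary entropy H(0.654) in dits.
0.2801 dits

The binary entropy function is:
H(p) = -p log(p) - (1-p) log(1-p)

H(0.654) = -0.654 × log_10(0.654) - 0.346 × log_10(0.346)
H(0.654) = 0.2801 dits

Note: Binary entropy is maximized at p=0.5 (H=1 bit) and minimized at p=0 or p=1 (H=0).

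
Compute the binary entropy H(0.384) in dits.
0.2892 dits

The binary entropy function is:
H(p) = -p log(p) - (1-p) log(1-p)

H(0.384) = -0.384 × log_10(0.384) - 0.616 × log_10(0.616)
H(0.384) = 0.2892 dits

Note: Binary entropy is maximized at p=0.5 (H=1 bit) and minimized at p=0 or p=1 (H=0).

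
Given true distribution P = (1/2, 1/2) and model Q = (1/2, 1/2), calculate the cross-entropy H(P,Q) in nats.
0.6931 nats

Cross-entropy: H(P,Q) = -Σ p(x) log q(x)

Alternatively: H(P,Q) = H(P) + D_KL(P||Q)
H(P) = 0.6931 nats
D_KL(P||Q) = 0.0000 nats

H(P,Q) = 0.6931 + 0.0000 = 0.6931 nats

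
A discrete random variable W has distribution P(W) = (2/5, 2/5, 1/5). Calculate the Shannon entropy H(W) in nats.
1.0549 nats

Shannon entropy is H(X) = -Σ p(x) log p(x).

For P = (2/5, 2/5, 1/5):
H = -2/5 × log_e(2/5) -2/5 × log_e(2/5) -1/5 × log_e(1/5)
H = 1.0549 nats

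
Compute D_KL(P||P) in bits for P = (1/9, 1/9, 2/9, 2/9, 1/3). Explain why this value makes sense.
0.0000 bits

KL divergence satisfies the Gibbs inequality: D_KL(P||Q) ≥ 0 for all distributions P, Q.

D_KL(P||Q) = Σ p(x) log(p(x)/q(x))
Each term is p(x) × log_2(p(x)/p(x)) = p(x) × log_2(1) = 0, so the sum is 0.
D_KL(P||Q) = 0.0000 bits

When P = Q, the KL divergence is exactly 0, as there is no 'divergence' between identical distributions.

This non-negativity is a fundamental property: relative entropy cannot be negative because it measures how different Q is from P.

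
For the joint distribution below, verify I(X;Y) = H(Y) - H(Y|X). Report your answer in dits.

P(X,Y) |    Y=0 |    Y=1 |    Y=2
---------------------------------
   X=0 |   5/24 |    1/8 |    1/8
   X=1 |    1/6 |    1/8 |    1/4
I(X;Y) = 0.0087 dits

Mutual information has multiple equivalent forms:
- I(X;Y) = H(X) - H(X|Y)
- I(X;Y) = H(Y) - H(Y|X)
- I(X;Y) = H(X) + H(Y) - H(X,Y)

Computing all quantities:
H(X) = 0.2995, H(Y) = 0.4700, H(X,Y) = 0.7608
H(X|Y) = 0.2908, H(Y|X) = 0.4613

Verification:
H(X) - H(X|Y) = 0.2995 - 0.2908 = 0.0087
H(Y) - H(Y|X) = 0.4700 - 0.4613 = 0.0087
H(X) + H(Y) - H(X,Y) = 0.2995 + 0.4700 - 0.7608 = 0.0087

All forms give I(X;Y) = 0.0087 dits. ✓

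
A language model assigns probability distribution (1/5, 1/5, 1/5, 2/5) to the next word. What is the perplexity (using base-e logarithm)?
3.7893

Perplexity is e^H (or exp(H) for natural log).

First, H = -Σ p log p = 1.3322 nats
Perplexity = e^1.3322 = 3.7893

Interpretation: The model's uncertainty is equivalent to choosing uniformly among 3.8 options.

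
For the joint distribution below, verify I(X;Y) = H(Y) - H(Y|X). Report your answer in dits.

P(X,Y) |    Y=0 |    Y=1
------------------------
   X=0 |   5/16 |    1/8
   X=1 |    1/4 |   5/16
I(X;Y) = 0.0161 dits

Mutual information has multiple equivalent forms:
- I(X;Y) = H(X) - H(X|Y)
- I(X;Y) = H(Y) - H(Y|X)
- I(X;Y) = H(X) + H(Y) - H(X,Y)

Computing all quantities:
H(X) = 0.2976, H(Y) = 0.2976, H(X,Y) = 0.5791
H(X|Y) = 0.2815, H(Y|X) = 0.2815

Verification:
H(X) - H(X|Y) = 0.2976 - 0.2815 = 0.0161
H(Y) - H(Y|X) = 0.2976 - 0.2815 = 0.0161
H(X) + H(Y) - H(X,Y) = 0.2976 + 0.2976 - 0.5791 = 0.0161

All forms give I(X;Y) = 0.0161 dits. ✓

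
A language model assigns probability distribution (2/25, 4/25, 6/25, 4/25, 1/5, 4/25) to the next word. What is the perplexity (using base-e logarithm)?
5.7322

Perplexity is e^H (or exp(H) for natural log).

First, H = -Σ p log p = 1.7461 nats
Perplexity = e^1.7461 = 5.7322

Interpretation: The model's uncertainty is equivalent to choosing uniformly among 5.7 options.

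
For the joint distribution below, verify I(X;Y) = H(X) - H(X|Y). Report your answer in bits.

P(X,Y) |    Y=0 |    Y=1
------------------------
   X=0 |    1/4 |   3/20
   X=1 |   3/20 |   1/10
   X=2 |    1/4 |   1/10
I(X;Y) = 0.0075 bits

Mutual information has multiple equivalent forms:
- I(X;Y) = H(X) - H(X|Y)
- I(X;Y) = H(Y) - H(Y|X)
- I(X;Y) = H(X) + H(Y) - H(X,Y)

Computing all quantities:
H(X) = 1.5589, H(Y) = 0.9341, H(X,Y) = 2.4855
H(X|Y) = 1.5514, H(Y|X) = 0.9266

Verification:
H(X) - H(X|Y) = 1.5589 - 1.5514 = 0.0075
H(Y) - H(Y|X) = 0.9341 - 0.9266 = 0.0075
H(X) + H(Y) - H(X,Y) = 1.5589 + 0.9341 - 2.4855 = 0.0075

All forms give I(X;Y) = 0.0075 bits. ✓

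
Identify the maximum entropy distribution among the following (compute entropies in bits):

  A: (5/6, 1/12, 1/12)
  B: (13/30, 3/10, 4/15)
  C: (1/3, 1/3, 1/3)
C

For a discrete distribution over n outcomes, entropy is maximized by the uniform distribution.

Computing entropies:
H(A) = 0.8167 bits
H(B) = 1.5524 bits
H(C) = 1.5850 bits

The uniform distribution (where all probabilities equal 1/3) achieves the maximum entropy of log_2(3) = 1.5850 bits.

Distribution C has the highest entropy.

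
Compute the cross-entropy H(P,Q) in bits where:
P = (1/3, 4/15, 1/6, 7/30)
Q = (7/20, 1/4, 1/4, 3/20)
2.0101 bits

Cross-entropy: H(P,Q) = -Σ p(x) log q(x)

Alternatively: H(P,Q) = H(P) + D_KL(P||Q)
H(P) = 1.9575 bits
D_KL(P||Q) = 0.0526 bits

H(P,Q) = 1.9575 + 0.0526 = 2.0101 bits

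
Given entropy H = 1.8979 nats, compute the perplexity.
6.6719

Perplexity is e^H (or exp(H) for natural log).

H = 1.8979 nats
Perplexity = e^1.8979 = 6.6719

Interpretation: The model's uncertainty is equivalent to choosing uniformly among 6.7 options.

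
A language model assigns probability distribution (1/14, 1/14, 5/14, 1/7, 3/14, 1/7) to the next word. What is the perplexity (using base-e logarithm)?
5.1080

Perplexity is e^H (or exp(H) for natural log).

First, H = -Σ p log p = 1.6308 nats
Perplexity = e^1.6308 = 5.1080

Interpretation: The model's uncertainty is equivalent to choosing uniformly among 5.1 options.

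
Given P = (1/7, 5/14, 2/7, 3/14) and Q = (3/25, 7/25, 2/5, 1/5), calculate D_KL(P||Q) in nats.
0.0305 nats

KL divergence: D_KL(P||Q) = Σ p(x) log(p(x)/q(x))

Computing term by term:
  x=0: 1/7 × log_e[(1/7)/(3/25)] = 1/7 × 0.1744 = 0.0249
  x=1: 5/14 × log_e[(5/14)/(7/25)] = 5/14 × 0.2433 = 0.0869
  x=2: 2/7 × log_e[(2/7)/(2/5)] = 2/7 × -0.3365 = -0.0961
  x=3: 3/14 × log_e[(3/14)/(1/5)] = 3/14 × 0.0690 = 0.0148

D_KL(P||Q) = 0.0305 nats

Note: KL divergence is always non-negative and equals 0 iff P = Q.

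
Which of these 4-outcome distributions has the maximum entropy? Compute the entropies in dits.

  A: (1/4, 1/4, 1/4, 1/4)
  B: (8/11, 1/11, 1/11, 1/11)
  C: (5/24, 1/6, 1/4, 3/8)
A

For a discrete distribution over n outcomes, entropy is maximized by the uniform distribution.

Computing entropies:
H(A) = 0.6021 dits
H(B) = 0.3846 dits
H(C) = 0.5819 dits

The uniform distribution (where all probabilities equal 1/4) achieves the maximum entropy of log_10(4) = 0.6021 dits.

Distribution A has the highest entropy.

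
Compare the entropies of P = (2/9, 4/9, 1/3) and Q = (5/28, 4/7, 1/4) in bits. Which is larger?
P

Computing entropies in bits:
H(P) = 1.5305
H(Q) = 1.4052

Distribution P has higher entropy.

Intuition: The distribution closer to uniform (more spread out) has higher entropy.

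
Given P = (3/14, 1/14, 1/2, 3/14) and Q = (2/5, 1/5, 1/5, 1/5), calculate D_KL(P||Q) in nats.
0.2656 nats

KL divergence: D_KL(P||Q) = Σ p(x) log(p(x)/q(x))

Computing term by term:
  x=0: 3/14 × log_e[(3/14)/(2/5)] = 3/14 × -0.6242 = -0.1337
  x=1: 1/14 × log_e[(1/14)/(1/5)] = 1/14 × -1.0296 = -0.0735
  x=2: 1/2 × log_e[(1/2)/(1/5)] = 1/2 × 0.9163 = 0.4581
  x=3: 3/14 × log_e[(3/14)/(1/5)] = 3/14 × 0.0690 = 0.0148

D_KL(P||Q) = 0.2656 nats

Note: KL divergence is always non-negative and equals 0 iff P = Q.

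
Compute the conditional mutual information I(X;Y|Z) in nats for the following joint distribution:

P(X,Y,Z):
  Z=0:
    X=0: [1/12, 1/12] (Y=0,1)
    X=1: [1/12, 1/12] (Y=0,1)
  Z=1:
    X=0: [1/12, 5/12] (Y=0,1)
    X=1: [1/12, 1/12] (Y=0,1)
0.0341 nats

Conditional mutual information: I(X;Y|Z) = H(X|Z) + H(Y|Z) - H(X,Y|Z)

H(Z) = 0.6365
H(X,Z) = 1.2425 → H(X|Z) = 0.6059
H(Y,Z) = 1.2425 → H(Y|Z) = 0.6059
H(X,Y,Z) = 1.8143 → H(X,Y|Z) = 1.1778

I(X;Y|Z) = 0.6059 + 0.6059 - 1.1778 = 0.0341 nats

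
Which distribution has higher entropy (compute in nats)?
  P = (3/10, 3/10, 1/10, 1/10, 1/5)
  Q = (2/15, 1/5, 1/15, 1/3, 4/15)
P

Computing entropies in nats:
H(P) = 1.5048
H(Q) = 1.4898

Distribution P has higher entropy.

Intuition: The distribution closer to uniform (more spread out) has higher entropy.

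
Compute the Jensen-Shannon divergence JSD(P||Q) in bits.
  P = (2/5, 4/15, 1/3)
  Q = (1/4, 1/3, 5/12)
0.0186 bits

Jensen-Shannon divergence is:
JSD(P||Q) = 0.5 × D_KL(P||M) + 0.5 × D_KL(Q||M)
where M = 0.5 × (P + Q) is the mixture distribution.

M = 0.5 × (2/5, 4/15, 1/3) + 0.5 × (1/4, 1/3, 5/12) = (13/40, 3/10, 3/8)

D_KL(P||M) = 0.0179 bits
D_KL(Q||M) = 0.0194 bits

JSD(P||Q) = 0.5 × 0.0179 + 0.5 × 0.0194 = 0.0186 bits

Unlike KL divergence, JSD is symmetric and bounded: 0 ≤ JSD ≤ log(2).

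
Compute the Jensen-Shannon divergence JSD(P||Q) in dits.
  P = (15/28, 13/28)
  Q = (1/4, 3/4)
0.0189 dits

Jensen-Shannon divergence is:
JSD(P||Q) = 0.5 × D_KL(P||M) + 0.5 × D_KL(Q||M)
where M = 0.5 × (P + Q) is the mixture distribution.

M = 0.5 × (15/28, 13/28) + 0.5 × (1/4, 3/4) = (11/28, 17/28)

D_KL(P||M) = 0.0181 dits
D_KL(Q||M) = 0.0198 dits

JSD(P||Q) = 0.5 × 0.0181 + 0.5 × 0.0198 = 0.0189 dits

Unlike KL divergence, JSD is symmetric and bounded: 0 ≤ JSD ≤ log(2).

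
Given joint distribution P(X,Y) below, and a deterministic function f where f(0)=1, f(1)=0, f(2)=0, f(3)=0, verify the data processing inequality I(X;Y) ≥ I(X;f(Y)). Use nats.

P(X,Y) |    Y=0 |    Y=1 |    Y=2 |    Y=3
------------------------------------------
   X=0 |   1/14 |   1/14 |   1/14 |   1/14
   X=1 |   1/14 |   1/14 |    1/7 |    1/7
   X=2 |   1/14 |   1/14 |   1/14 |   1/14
I(X;Y) = 0.0140, I(X;f(Y)) = 0.0051, inequality holds: 0.0140 ≥ 0.0051

Data Processing Inequality: For any Markov chain X → Y → Z, we have I(X;Y) ≥ I(X;Z).

Here Z = f(Y) is a deterministic function of Y, forming X → Y → Z.

Original I(X;Y) = 0.0140 nats

After applying f:
P(X,Z) where Z=f(Y):
- P(X,Z=0) = P(X,Y=1) + P(X,Y=2) + P(X,Y=3)
- P(X,Z=1) = P(X,Y=0)

I(X;Z) = I(X;f(Y)) = 0.0051 nats

Verification: 0.0140 ≥ 0.0051 ✓

Information cannot be created by processing; the function f can only lose information about X.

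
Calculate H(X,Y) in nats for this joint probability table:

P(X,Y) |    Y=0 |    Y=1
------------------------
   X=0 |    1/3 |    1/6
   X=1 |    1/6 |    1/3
1.3297 nats

Joint entropy is H(X,Y) = -Σ_{x,y} p(x,y) log p(x,y).

Summing over all non-zero entries:
H(X,Y) = -[1/3·log_e(1/3) + 1/6·log_e(1/6) + 1/6·log_e(1/6) + 1/3·log_e(1/3)]
H(X,Y) = 1.3297 nats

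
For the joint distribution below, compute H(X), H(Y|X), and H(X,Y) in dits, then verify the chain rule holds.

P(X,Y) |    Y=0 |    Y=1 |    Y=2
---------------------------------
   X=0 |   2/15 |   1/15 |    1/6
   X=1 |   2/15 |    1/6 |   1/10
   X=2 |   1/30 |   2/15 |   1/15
H(X,Y) = 0.9155, H(X) = 0.4664, H(Y|X) = 0.4490 (all in dits)

Chain rule: H(X,Y) = H(X) + H(Y|X)

Left side — joint entropy directly:
H(X,Y) = -Σ p(x,y) log p(x,y) = 0.9155 dits

Right side — compute H(Y|X) from the conditional distributions:
P(X) = (11/30, 2/5, 7/30), so H(X) = 0.4664 dits
H(Y|X) = Σ_x P(X=x) · H(Y|X=x):
  P(Y|X=0) = (4/11, 2/11, 5/11), H(Y|X=0) = 0.4500, weight P(X=0) = 11/30
  P(Y|X=1) = (1/3, 5/12, 1/4), H(Y|X=1) = 0.4680, weight P(X=1) = 2/5
  P(Y|X=2) = (1/7, 4/7, 2/7), H(Y|X=2) = 0.4151, weight P(X=2) = 7/30
H(Y|X) = 0.4490 dits

H(X) + H(Y|X) = 0.4664 + 0.4490 = 0.9155 dits

Both sides equal 0.9155 dits. ✓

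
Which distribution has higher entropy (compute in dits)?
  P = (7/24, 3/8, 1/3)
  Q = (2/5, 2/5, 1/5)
P

Computing entropies in dits:
H(P) = 0.4749
H(Q) = 0.4581

Distribution P has higher entropy.

Intuition: The distribution closer to uniform (more spread out) has higher entropy.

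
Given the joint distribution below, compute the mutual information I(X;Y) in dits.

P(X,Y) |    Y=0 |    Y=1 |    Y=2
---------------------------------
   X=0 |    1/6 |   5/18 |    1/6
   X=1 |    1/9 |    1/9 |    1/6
0.0076 dits

Mutual information: I(X;Y) = H(X) + H(Y) - H(X,Y)

Marginals:
P(X) = (11/18, 7/18), H(X) = 0.2902 dits
P(Y) = (5/18, 7/18, 1/3), H(Y) = 0.4731 dits

Joint entropy: H(X,Y) = 0.7557 dits

I(X;Y) = 0.2902 + 0.4731 - 0.7557 = 0.0076 dits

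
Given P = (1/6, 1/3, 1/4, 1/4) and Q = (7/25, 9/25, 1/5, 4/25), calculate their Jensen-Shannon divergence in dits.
0.0060 dits

Jensen-Shannon divergence is:
JSD(P||Q) = 0.5 × D_KL(P||M) + 0.5 × D_KL(Q||M)
where M = 0.5 × (P + Q) is the mixture distribution.

M = 0.5 × (1/6, 1/3, 1/4, 1/4) + 0.5 × (7/25, 9/25, 1/5, 4/25) = (0.223333, 0.346667, 9/40, 0.205)

D_KL(P||M) = 0.0061 dits
D_KL(Q||M) = 0.0059 dits

JSD(P||Q) = 0.5 × 0.0061 + 0.5 × 0.0059 = 0.0060 dits

Unlike KL divergence, JSD is symmetric and bounded: 0 ≤ JSD ≤ log(2).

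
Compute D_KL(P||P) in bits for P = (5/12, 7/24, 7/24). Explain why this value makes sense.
0.0000 bits

KL divergence satisfies the Gibbs inequality: D_KL(P||Q) ≥ 0 for all distributions P, Q.

D_KL(P||Q) = Σ p(x) log(p(x)/q(x))
Each term is p(x) × log_2(p(x)/p(x)) = p(x) × log_2(1) = 0, so the sum is 0.
D_KL(P||Q) = 0.0000 bits

When P = Q, the KL divergence is exactly 0, as there is no 'divergence' between identical distributions.

This non-negativity is a fundamental property: relative entropy cannot be negative because it measures how different Q is from P.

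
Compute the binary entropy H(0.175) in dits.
0.2014 dits

The binary entropy function is:
H(p) = -p log(p) - (1-p) log(1-p)

H(0.175) = -0.175 × log_10(0.175) - 0.825 × log_10(0.825)
H(0.175) = 0.2014 dits

Note: Binary entropy is maximized at p=0.5 (H=1 bit) and minimized at p=0 or p=1 (H=0).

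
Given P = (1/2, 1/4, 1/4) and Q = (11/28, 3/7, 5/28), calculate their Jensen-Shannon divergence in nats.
0.0181 nats

Jensen-Shannon divergence is:
JSD(P||Q) = 0.5 × D_KL(P||M) + 0.5 × D_KL(Q||M)
where M = 0.5 × (P + Q) is the mixture distribution.

M = 0.5 × (1/2, 1/4, 1/4) + 0.5 × (11/28, 3/7, 5/28) = (0.446429, 0.339286, 3/14)

D_KL(P||M) = 0.0189 nats
D_KL(Q||M) = 0.0173 nats

JSD(P||Q) = 0.5 × 0.0189 + 0.5 × 0.0173 = 0.0181 nats

Unlike KL divergence, JSD is symmetric and bounded: 0 ≤ JSD ≤ log(2).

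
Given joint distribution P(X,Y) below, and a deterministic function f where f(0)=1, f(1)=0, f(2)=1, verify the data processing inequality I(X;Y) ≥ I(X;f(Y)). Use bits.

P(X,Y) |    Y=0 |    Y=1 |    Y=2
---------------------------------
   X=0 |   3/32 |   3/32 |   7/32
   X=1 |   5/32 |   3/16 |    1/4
I(X;Y) = 0.0104, I(X;f(Y)) = 0.0063, inequality holds: 0.0104 ≥ 0.0063

Data Processing Inequality: For any Markov chain X → Y → Z, we have I(X;Y) ≥ I(X;Z).

Here Z = f(Y) is a deterministic function of Y, forming X → Y → Z.

Original I(X;Y) = 0.0104 bits

After applying f:
P(X,Z) where Z=f(Y):
- P(X,Z=0) = P(X,Y=1)
- P(X,Z=1) = P(X,Y=0) + P(X,Y=2)

I(X;Z) = I(X;f(Y)) = 0.0063 bits

Verification: 0.0104 ≥ 0.0063 ✓

Information cannot be created by processing; the function f can only lose information about X.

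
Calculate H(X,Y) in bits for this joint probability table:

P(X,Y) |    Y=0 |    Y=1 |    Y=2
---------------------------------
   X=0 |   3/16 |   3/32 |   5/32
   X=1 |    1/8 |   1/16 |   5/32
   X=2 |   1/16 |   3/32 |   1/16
3.0550 bits

Joint entropy is H(X,Y) = -Σ_{x,y} p(x,y) log p(x,y).

Summing over all non-zero entries:
H(X,Y) = -[3/16·log_2(3/16) + 3/32·log_2(3/32) + 5/32·log_2(5/32) + 1/8·log_2(1/8) + 1/16·log_2(1/16) + 5/32·log_2(5/32) + 1/16·log_2(1/16) + 3/32·log_2(3/32) + 1/16·log_2(1/16)]
H(X,Y) = 3.0550 bits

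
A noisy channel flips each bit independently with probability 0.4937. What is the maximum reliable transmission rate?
0.0001 bits

For a binary symmetric channel (BSC) with error probability p:
Capacity C = 1 - H(p) bits per symbol

where H(p) = -p log₂(p) - (1-p) log₂(1-p) is the binary entropy function.

H(0.4937) = 0.9999 bits
C = 1 - 0.9999 = 0.0001 bits per symbol

This means we can reliably transmit up to 0.0001 bits of information per channel use.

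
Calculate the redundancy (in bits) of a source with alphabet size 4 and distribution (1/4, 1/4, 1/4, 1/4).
0.0000 bits

Redundancy measures how far a source is from maximum entropy:
R = H_max - H(X)

Maximum entropy for 4 symbols: H_max = log_2(4) = 2.0000 bits
Actual entropy: H(X) = 2.0000 bits
Redundancy: R = 2.0000 - 2.0000 = 0.0000 bits

This redundancy represents potential for compression: the source could be compressed by 0.0000 bits per symbol.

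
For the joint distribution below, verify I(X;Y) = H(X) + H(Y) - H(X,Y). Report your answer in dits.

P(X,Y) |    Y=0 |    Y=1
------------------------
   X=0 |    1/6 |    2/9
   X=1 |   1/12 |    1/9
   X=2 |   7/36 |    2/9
I(X;Y) = 0.0003 dits

Mutual information has multiple equivalent forms:
- I(X;Y) = H(X) - H(X|Y)
- I(X;Y) = H(Y) - H(Y|X)
- I(X;Y) = H(X) + H(Y) - H(X,Y)

Computing all quantities:
H(X) = 0.4562, H(Y) = 0.2983, H(X,Y) = 0.7543
H(X|Y) = 0.4559, H(Y|X) = 0.2980

Verification:
H(X) - H(X|Y) = 0.4562 - 0.4559 = 0.0003
H(Y) - H(Y|X) = 0.2983 - 0.2980 = 0.0003
H(X) + H(Y) - H(X,Y) = 0.4562 + 0.2983 - 0.7543 = 0.0003

All forms give I(X;Y) = 0.0003 dits. ✓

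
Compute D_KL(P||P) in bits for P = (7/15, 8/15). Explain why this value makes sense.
0.0000 bits

KL divergence satisfies the Gibbs inequality: D_KL(P||Q) ≥ 0 for all distributions P, Q.

D_KL(P||Q) = Σ p(x) log(p(x)/q(x))
Each term is p(x) × log_2(p(x)/p(x)) = p(x) × log_2(1) = 0, so the sum is 0.
D_KL(P||Q) = 0.0000 bits

When P = Q, the KL divergence is exactly 0, as there is no 'divergence' between identical distributions.

This non-negativity is a fundamental property: relative entropy cannot be negative because it measures how different Q is from P.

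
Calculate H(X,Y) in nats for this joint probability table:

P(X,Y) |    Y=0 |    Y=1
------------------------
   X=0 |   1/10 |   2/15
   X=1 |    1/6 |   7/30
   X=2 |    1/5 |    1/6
1.7576 nats

Joint entropy is H(X,Y) = -Σ_{x,y} p(x,y) log p(x,y).

Summing over all non-zero entries:
H(X,Y) = -[1/10·log_e(1/10) + 2/15·log_e(2/15) + 1/6·log_e(1/6) + 7/30·log_e(7/30) + 1/5·log_e(1/5) + 1/6·log_e(1/6)]
H(X,Y) = 1.7576 nats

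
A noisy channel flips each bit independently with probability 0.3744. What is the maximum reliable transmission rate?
0.0460 bits

For a binary symmetric channel (BSC) with error probability p:
Capacity C = 1 - H(p) bits per symbol

where H(p) = -p log₂(p) - (1-p) log₂(1-p) is the binary entropy function.

H(0.3744) = 0.9540 bits
C = 1 - 0.9540 = 0.0460 bits per symbol

This means we can reliably transmit up to 0.0460 bits of information per channel use.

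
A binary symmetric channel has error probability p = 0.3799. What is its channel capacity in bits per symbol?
0.0420 bits

For a binary symmetric channel (BSC) with error probability p:
Capacity C = 1 - H(p) bits per symbol

where H(p) = -p log₂(p) - (1-p) log₂(1-p) is the binary entropy function.

H(0.3799) = 0.9580 bits
C = 1 - 0.9580 = 0.0420 bits per symbol

This means we can reliably transmit up to 0.0420 bits of information per channel use.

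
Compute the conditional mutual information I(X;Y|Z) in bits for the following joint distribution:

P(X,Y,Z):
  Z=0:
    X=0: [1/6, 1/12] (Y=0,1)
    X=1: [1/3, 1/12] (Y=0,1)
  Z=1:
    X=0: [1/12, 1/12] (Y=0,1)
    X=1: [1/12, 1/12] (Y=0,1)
0.0105 bits

Conditional mutual information: I(X;Y|Z) = H(X|Z) + H(Y|Z) - H(X,Y|Z)

H(Z) = 0.9183
H(X,Z) = 1.8879 → H(X|Z) = 0.9696
H(Y,Z) = 1.7925 → H(Y|Z) = 0.8742
H(X,Y,Z) = 2.7516 → H(X,Y|Z) = 1.8333

I(X;Y|Z) = 0.9696 + 0.8742 - 1.8333 = 0.0105 bits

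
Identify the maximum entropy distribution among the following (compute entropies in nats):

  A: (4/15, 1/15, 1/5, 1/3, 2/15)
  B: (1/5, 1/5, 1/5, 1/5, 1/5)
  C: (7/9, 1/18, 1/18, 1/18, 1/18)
B

For a discrete distribution over n outcomes, entropy is maximized by the uniform distribution.

Computing entropies:
H(A) = 1.4898 nats
H(B) = 1.6094 nats
H(C) = 0.8378 nats

The uniform distribution (where all probabilities equal 1/5) achieves the maximum entropy of log_e(5) = 1.6094 nats.

Distribution B has the highest entropy.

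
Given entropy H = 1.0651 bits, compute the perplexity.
2.0923

Perplexity is 2^H (or exp(H) for natural log).

H = 1.0651 bits
Perplexity = 2^1.0651 = 2.0923

Interpretation: The model's uncertainty is equivalent to choosing uniformly among 2.1 options.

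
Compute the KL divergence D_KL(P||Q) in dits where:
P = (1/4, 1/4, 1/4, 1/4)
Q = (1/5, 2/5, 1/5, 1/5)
0.0217 dits

KL divergence: D_KL(P||Q) = Σ p(x) log(p(x)/q(x))

Computing term by term:
  x=0: 1/4 × log_10[(1/4)/(1/5)] = 1/4 × 0.0969 = 0.0242
  x=1: 1/4 × log_10[(1/4)/(2/5)] = 1/4 × -0.2041 = -0.0510
  x=2: 1/4 × log_10[(1/4)/(1/5)] = 1/4 × 0.0969 = 0.0242
  x=3: 1/4 × log_10[(1/4)/(1/5)] = 1/4 × 0.0969 = 0.0242

D_KL(P||Q) = 0.0217 dits

Note: KL divergence is always non-negative and equals 0 iff P = Q.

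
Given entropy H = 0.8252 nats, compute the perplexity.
2.2823

Perplexity is e^H (or exp(H) for natural log).

H = 0.8252 nats
Perplexity = e^0.8252 = 2.2823

Interpretation: The model's uncertainty is equivalent to choosing uniformly among 2.3 options.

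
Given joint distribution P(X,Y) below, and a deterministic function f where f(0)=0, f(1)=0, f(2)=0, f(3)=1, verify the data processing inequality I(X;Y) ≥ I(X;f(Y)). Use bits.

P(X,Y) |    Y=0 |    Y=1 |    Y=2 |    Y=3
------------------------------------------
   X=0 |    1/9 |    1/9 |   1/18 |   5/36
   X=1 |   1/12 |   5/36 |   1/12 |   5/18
I(X;Y) = 0.0231, I(X;f(Y)) = 0.0149, inequality holds: 0.0231 ≥ 0.0149

Data Processing Inequality: For any Markov chain X → Y → Z, we have I(X;Y) ≥ I(X;Z).

Here Z = f(Y) is a deterministic function of Y, forming X → Y → Z.

Original I(X;Y) = 0.0231 bits

After applying f:
P(X,Z) where Z=f(Y):
- P(X,Z=0) = P(X,Y=0) + P(X,Y=1) + P(X,Y=2)
- P(X,Z=1) = P(X,Y=3)

I(X;Z) = I(X;f(Y)) = 0.0149 bits

Verification: 0.0231 ≥ 0.0149 ✓

Information cannot be created by processing; the function f can only lose information about X.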